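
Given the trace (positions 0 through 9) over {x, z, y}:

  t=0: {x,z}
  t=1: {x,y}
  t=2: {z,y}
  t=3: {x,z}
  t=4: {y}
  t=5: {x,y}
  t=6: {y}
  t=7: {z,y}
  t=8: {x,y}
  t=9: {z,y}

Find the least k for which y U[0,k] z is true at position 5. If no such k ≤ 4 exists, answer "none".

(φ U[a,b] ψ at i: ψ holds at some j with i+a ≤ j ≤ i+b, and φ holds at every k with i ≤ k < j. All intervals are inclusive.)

2

Need earliest j ≥ 5 with z, and y at every k in [5,j-1].
  j=5: rhs fails.
  j=6: rhs fails.
  j=7: rhs holds; lhs holds on [5,6]. k = 2.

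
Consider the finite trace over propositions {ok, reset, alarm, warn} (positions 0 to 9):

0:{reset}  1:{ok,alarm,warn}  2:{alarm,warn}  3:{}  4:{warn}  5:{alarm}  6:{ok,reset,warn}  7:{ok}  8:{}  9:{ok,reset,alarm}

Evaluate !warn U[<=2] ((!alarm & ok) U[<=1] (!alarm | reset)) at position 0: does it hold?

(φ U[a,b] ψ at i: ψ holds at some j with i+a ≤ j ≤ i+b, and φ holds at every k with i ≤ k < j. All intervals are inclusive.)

True

Need some j in [0,2] with ((!alarm & ok) U[<=1] (!alarm | reset)), and !warn at every k in [0,j-1].
  j=0: ((!alarm & ok) U[<=1] (!alarm | reset)) holds; no prefix to check → satisfied.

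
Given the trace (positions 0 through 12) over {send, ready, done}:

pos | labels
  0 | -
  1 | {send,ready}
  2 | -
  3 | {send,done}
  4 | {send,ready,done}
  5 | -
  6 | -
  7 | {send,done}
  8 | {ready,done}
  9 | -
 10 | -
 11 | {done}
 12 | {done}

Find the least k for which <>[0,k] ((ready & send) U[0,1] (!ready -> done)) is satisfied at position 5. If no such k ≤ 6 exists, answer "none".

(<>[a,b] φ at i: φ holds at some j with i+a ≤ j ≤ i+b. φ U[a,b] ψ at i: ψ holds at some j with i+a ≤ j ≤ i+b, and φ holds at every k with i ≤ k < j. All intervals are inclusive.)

2

Scan j = 5,6,… for ((ready & send) U[0,1] (!ready -> done)):
  j=5: fails
  j=6: fails
  j=7: holds
First hit at j=7, so smallest k = 7-5 = 2.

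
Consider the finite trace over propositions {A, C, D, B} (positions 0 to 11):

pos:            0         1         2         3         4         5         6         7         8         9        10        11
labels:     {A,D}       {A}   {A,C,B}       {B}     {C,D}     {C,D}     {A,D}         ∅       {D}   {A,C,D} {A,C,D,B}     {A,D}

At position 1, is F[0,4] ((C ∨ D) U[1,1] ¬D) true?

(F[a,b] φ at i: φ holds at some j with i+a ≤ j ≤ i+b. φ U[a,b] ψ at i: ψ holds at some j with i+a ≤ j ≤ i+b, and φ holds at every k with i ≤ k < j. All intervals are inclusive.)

Yes

Check ((C ∨ D) U[1,1] ¬D) at each j in [1,5]:
  j=1: fails
  j=2: holds
  j=3: fails
  j=4: fails
  j=5: fails
Found at j=2 → formula holds.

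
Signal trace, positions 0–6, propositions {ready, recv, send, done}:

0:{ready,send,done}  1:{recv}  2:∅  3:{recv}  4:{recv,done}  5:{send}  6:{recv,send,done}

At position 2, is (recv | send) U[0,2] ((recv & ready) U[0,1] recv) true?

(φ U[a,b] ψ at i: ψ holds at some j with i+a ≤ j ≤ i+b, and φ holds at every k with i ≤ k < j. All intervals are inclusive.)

No

Need some j in [2,4] with ((recv & ready) U[0,1] recv), and (recv | send) at every k in [2,j-1].
  j=2: ((recv & ready) U[0,1] recv) — fails.
  j=3: ((recv & ready) U[0,1] recv) holds, but (recv | send) fails at k=2 → not this j.
  j=4: ((recv & ready) U[0,1] recv) holds, but (recv | send) fails at k=2 → not this j.
No j in the window works → until fails.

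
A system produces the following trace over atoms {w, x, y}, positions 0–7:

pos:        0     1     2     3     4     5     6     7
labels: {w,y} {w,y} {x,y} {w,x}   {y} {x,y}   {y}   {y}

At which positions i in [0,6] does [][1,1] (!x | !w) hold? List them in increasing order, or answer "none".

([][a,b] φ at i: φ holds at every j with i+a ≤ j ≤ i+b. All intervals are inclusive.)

Evaluate at each i in [0,6]:
  i=0: ✓ (all of [1,1])
  i=1: ✓ (all of [2,2])
  i=2: ✗ (fails at j=3)
  i=3: ✓ (all of [4,4])
  i=4: ✓ (all of [5,5])
  i=5: ✓ (all of [6,6])
  i=6: ✓ (all of [7,7])

0, 1, 3, 4, 5, 6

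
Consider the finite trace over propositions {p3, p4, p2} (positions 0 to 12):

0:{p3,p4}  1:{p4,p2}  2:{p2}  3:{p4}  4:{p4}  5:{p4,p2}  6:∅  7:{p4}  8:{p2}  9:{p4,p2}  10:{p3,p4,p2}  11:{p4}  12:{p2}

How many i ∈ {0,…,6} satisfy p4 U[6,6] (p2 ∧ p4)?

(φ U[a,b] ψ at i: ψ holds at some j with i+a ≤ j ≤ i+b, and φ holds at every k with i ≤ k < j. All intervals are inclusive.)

0

Evaluate at each i in [0,6]:
  i=0: ✗ (no rhs in [6,6])
  i=1: ✗ (no rhs in [7,7])
  i=2: ✗ (no rhs in [8,8])
  i=3: ✗ (lhs fails at k=6 before rhs at j=9)
  i=4: ✗ (lhs fails at k=6 before rhs at j=10)
  i=5: ✗ (no rhs in [11,11])
  i=6: ✗ (no rhs in [12,12])
Positions where it holds: {} → 0.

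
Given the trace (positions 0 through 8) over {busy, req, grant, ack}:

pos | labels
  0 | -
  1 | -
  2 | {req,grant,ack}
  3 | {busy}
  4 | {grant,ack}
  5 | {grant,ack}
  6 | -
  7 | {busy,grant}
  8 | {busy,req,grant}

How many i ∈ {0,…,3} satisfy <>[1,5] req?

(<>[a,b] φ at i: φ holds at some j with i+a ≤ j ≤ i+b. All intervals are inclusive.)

Evaluate at each i in [0,3]:
  i=0: ✓ (witness j=2)
  i=1: ✓ (witness j=2)
  i=2: ✗ (none in [3,7])
  i=3: ✓ (witness j=8)
Positions where it holds: {0, 1, 3} → 3.

3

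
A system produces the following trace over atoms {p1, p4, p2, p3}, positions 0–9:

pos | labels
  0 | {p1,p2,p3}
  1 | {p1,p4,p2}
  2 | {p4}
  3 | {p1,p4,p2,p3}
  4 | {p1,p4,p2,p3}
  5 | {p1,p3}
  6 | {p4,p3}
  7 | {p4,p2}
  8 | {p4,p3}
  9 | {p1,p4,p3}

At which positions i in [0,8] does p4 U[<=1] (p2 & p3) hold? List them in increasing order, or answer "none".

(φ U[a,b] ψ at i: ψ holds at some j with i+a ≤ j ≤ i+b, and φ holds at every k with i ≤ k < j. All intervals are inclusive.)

Evaluate at each i in [0,8]:
  i=0: ✓ (rhs at j=0)
  i=1: ✗ (no rhs in [1,2])
  i=2: ✓ (rhs at j=3; lhs holds on [2,2])
  i=3: ✓ (rhs at j=3)
  i=4: ✓ (rhs at j=4)
  i=5: ✗ (no rhs in [5,6])
  i=6: ✗ (no rhs in [6,7])
  i=7: ✗ (no rhs in [7,8])
  i=8: ✗ (no rhs in [8,9])

0, 2, 3, 4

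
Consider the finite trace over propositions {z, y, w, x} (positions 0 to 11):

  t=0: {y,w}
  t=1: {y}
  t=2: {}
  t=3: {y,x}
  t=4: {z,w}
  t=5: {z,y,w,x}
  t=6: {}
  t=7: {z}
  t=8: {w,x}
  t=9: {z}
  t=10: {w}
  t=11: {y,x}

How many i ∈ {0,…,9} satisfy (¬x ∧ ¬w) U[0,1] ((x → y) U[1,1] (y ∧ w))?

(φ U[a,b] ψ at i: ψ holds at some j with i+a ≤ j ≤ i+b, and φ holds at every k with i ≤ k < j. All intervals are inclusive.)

Evaluate at each i in [0,9]:
  i=0: ✗ (no rhs in [0,1])
  i=1: ✗ (no rhs in [1,2])
  i=2: ✗ (no rhs in [2,3])
  i=3: ✗ (lhs fails at k=3 before rhs at j=4)
  i=4: ✓ (rhs at j=4)
  i=5: ✗ (no rhs in [5,6])
  i=6: ✗ (no rhs in [6,7])
  i=7: ✗ (no rhs in [7,8])
  i=8: ✗ (no rhs in [8,9])
  i=9: ✗ (no rhs in [9,10])
Positions where it holds: {4} → 1.

1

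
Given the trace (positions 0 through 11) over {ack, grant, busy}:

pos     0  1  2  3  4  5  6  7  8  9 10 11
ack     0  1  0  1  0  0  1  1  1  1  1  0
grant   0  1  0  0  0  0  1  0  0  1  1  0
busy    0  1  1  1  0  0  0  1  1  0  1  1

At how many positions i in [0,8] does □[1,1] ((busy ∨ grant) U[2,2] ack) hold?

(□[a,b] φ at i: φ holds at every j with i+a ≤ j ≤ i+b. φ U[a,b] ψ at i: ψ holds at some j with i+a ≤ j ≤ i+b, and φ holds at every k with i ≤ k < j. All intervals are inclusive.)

Evaluate at each i in [0,8]:
  i=0: ✓ (all of [1,1])
  i=1: ✗ (fails at j=2)
  i=2: ✗ (fails at j=3)
  i=3: ✗ (fails at j=4)
  i=4: ✗ (fails at j=5)
  i=5: ✓ (all of [6,6])
  i=6: ✓ (all of [7,7])
  i=7: ✓ (all of [8,8])
  i=8: ✗ (fails at j=9)
Positions where it holds: {0, 5, 6, 7} → 4.

4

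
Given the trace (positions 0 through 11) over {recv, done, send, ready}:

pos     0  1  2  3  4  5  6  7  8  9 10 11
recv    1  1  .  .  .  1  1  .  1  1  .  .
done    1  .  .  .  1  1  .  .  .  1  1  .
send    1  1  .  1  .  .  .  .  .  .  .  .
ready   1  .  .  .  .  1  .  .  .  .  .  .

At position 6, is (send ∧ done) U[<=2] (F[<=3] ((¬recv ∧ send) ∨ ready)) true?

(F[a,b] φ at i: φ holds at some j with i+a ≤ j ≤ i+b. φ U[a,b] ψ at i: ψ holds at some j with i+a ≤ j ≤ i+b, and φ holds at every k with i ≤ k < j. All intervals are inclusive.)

Need some j in [6,8] with F[<=3] ((¬recv ∧ send) ∨ ready), and (send ∧ done) at every k in [6,j-1].
  j=6: F[<=3] ((¬recv ∧ send) ∨ ready) — fails (none in [6,9]).
  j=7: F[<=3] ((¬recv ∧ send) ∨ ready) — fails (none in [7,10]).
  j=8: F[<=3] ((¬recv ∧ send) ∨ ready) — fails (none in [8,11]).
No j in the window works → until fails.

Does not hold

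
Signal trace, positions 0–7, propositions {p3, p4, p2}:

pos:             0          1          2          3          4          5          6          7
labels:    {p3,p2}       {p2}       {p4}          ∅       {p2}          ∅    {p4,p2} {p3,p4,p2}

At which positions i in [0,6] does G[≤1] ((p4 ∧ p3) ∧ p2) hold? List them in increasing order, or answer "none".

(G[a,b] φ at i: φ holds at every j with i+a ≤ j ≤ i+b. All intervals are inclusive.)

none

Evaluate at each i in [0,6]:
  i=0: ✗ (fails at j=0)
  i=1: ✗ (fails at j=1)
  i=2: ✗ (fails at j=2)
  i=3: ✗ (fails at j=3)
  i=4: ✗ (fails at j=4)
  i=5: ✗ (fails at j=5)
  i=6: ✗ (fails at j=6)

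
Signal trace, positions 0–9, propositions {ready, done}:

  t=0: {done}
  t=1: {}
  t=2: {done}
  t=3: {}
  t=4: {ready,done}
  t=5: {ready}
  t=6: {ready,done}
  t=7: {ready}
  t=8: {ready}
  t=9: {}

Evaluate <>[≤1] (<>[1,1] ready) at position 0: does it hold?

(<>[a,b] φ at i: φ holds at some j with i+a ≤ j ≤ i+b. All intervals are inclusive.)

False

Check <>[1,1] ready at each j in [0,1]:
  j=0: fails (none in [1,1])
  j=1: fails (none in [2,2])
No position in the window satisfies it → formula fails.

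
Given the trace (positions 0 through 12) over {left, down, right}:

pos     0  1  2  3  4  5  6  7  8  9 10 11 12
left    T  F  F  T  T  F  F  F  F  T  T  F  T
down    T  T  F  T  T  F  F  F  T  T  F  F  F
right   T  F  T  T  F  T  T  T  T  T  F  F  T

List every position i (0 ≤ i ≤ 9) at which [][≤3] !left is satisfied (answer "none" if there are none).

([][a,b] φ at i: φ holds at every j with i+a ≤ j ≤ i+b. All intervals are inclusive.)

Evaluate at each i in [0,9]:
  i=0: ✗ (fails at j=0)
  i=1: ✗ (fails at j=3)
  i=2: ✗ (fails at j=3)
  i=3: ✗ (fails at j=3)
  i=4: ✗ (fails at j=4)
  i=5: ✓ (all of [5,8])
  i=6: ✗ (fails at j=9)
  i=7: ✗ (fails at j=9)
  i=8: ✗ (fails at j=9)
  i=9: ✗ (fails at j=9)

5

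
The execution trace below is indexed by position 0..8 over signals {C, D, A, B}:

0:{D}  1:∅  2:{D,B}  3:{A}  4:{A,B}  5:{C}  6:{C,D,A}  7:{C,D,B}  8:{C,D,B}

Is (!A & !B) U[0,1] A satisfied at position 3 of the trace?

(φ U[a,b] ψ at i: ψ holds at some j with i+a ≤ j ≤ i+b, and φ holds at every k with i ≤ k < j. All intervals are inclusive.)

Need some j in [3,4] with A, and (!A & !B) at every k in [3,j-1].
  j=3: A holds; no prefix to check → satisfied.

Yes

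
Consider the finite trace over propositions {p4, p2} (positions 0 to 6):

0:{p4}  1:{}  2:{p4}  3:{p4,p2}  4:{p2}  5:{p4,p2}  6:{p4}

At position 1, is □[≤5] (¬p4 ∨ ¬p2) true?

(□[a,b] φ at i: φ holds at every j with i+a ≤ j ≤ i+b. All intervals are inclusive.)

Check (¬p4 ∨ ¬p2) at every j in [1,6]:
  j=1: true
  j=2: true
  j=3: false
  j=4: true
  j=5: false
  j=6: true
Fails at j=3 → formula fails.

False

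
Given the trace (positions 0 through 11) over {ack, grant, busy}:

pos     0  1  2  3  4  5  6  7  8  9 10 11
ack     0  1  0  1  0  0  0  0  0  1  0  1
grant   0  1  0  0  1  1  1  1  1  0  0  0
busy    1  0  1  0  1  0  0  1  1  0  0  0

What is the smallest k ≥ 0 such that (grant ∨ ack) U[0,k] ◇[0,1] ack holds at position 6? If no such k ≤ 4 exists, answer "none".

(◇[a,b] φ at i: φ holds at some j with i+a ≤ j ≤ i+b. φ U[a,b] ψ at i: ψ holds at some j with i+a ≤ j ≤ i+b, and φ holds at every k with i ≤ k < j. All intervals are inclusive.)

2

Need earliest j ≥ 6 with ◇[0,1] ack, and (grant ∨ ack) at every k in [6,j-1].
  j=6: rhs fails.
  j=7: rhs fails.
  j=8: rhs holds; lhs holds on [6,7]. k = 2.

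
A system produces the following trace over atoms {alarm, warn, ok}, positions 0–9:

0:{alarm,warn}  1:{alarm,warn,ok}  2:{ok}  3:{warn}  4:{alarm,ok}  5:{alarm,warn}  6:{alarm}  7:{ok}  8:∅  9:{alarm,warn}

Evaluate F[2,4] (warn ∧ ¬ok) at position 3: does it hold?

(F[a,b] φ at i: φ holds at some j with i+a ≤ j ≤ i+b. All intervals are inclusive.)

Check (warn ∧ ¬ok) at each j in [5,7]:
  j=5: true
  j=6: false
  j=7: false
Found at j=5 → formula holds.

Yes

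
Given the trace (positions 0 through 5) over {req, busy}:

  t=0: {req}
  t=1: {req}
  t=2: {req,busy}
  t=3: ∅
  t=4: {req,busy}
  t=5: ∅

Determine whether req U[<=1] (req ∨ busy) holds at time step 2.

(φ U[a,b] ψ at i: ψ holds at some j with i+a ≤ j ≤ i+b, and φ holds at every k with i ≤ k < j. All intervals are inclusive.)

Need some j in [2,3] with (req ∨ busy), and req at every k in [2,j-1].
  j=2: (req ∨ busy) holds; no prefix to check → satisfied.

True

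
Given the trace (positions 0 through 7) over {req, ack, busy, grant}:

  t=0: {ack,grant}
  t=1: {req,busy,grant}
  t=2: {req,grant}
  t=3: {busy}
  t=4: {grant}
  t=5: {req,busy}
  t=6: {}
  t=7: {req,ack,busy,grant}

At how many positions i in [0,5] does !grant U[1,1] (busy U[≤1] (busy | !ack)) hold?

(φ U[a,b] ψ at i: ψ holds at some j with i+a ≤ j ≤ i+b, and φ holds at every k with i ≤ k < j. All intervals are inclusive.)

2

Evaluate at each i in [0,5]:
  i=0: ✗ (lhs fails at k=0 before rhs at j=1)
  i=1: ✗ (lhs fails at k=1 before rhs at j=2)
  i=2: ✗ (lhs fails at k=2 before rhs at j=3)
  i=3: ✓ (rhs at j=4; lhs holds on [3,3])
  i=4: ✗ (lhs fails at k=4 before rhs at j=5)
  i=5: ✓ (rhs at j=6; lhs holds on [5,5])
Positions where it holds: {3, 5} → 2.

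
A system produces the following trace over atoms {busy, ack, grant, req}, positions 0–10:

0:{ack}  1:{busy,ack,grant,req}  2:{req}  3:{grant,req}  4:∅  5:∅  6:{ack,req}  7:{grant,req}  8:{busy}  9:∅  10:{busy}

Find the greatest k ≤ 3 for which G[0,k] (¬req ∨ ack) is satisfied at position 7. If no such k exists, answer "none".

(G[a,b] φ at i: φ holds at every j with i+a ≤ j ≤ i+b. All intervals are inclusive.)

none

(¬req ∨ ack) must hold from j=7 onward; find where it first fails.
  j=7: fails → no k works.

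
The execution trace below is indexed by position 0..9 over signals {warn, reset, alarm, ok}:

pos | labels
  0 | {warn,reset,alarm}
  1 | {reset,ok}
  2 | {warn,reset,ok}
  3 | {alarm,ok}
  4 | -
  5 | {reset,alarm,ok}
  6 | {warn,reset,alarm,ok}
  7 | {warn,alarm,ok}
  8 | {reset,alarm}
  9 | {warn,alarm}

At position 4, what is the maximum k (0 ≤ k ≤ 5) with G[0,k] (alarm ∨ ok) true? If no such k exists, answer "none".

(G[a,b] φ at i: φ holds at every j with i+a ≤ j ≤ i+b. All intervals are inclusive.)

(alarm ∨ ok) must hold from j=4 onward; find where it first fails.
  j=4: fails → no k works.

none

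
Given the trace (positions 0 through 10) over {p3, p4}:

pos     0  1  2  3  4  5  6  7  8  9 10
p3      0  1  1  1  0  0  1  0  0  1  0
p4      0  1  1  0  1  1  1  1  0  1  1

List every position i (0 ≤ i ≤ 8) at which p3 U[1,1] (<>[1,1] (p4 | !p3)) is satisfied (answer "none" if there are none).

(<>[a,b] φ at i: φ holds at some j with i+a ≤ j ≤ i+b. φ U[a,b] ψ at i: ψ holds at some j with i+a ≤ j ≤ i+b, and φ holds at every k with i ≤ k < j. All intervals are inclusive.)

2, 3, 6

Evaluate at each i in [0,8]:
  i=0: ✗ (lhs fails at k=0 before rhs at j=1)
  i=1: ✗ (no rhs in [2,2])
  i=2: ✓ (rhs at j=3; lhs holds on [2,2])
  i=3: ✓ (rhs at j=4; lhs holds on [3,3])
  i=4: ✗ (lhs fails at k=4 before rhs at j=5)
  i=5: ✗ (lhs fails at k=5 before rhs at j=6)
  i=6: ✓ (rhs at j=7; lhs holds on [6,6])
  i=7: ✗ (lhs fails at k=7 before rhs at j=8)
  i=8: ✗ (lhs fails at k=8 before rhs at j=9)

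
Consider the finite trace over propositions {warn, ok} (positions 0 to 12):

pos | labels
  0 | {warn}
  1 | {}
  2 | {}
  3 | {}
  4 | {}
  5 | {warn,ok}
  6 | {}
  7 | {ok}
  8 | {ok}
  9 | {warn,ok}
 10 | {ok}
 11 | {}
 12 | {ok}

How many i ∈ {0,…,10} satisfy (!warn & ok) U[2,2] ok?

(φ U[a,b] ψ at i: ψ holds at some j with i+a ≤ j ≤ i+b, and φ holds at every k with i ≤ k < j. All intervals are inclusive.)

Evaluate at each i in [0,10]:
  i=0: ✗ (no rhs in [2,2])
  i=1: ✗ (no rhs in [3,3])
  i=2: ✗ (no rhs in [4,4])
  i=3: ✗ (lhs fails at k=3 before rhs at j=5)
  i=4: ✗ (no rhs in [6,6])
  i=5: ✗ (lhs fails at k=5 before rhs at j=7)
  i=6: ✗ (lhs fails at k=6 before rhs at j=8)
  i=7: ✓ (rhs at j=9; lhs holds on [7,8])
  i=8: ✗ (lhs fails at k=9 before rhs at j=10)
  i=9: ✗ (no rhs in [11,11])
  i=10: ✗ (lhs fails at k=11 before rhs at j=12)
Positions where it holds: {7} → 1.

1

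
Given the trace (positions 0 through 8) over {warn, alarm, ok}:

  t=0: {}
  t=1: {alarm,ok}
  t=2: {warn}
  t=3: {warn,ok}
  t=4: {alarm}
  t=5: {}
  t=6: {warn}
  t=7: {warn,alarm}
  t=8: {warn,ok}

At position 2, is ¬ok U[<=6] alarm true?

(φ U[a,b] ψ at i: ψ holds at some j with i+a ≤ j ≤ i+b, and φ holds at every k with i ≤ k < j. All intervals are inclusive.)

Does not hold

Need some j in [2,8] with alarm, and ¬ok at every k in [2,j-1].
  j=2: alarm false.
  j=3: alarm false.
  j=4: alarm holds, but ¬ok fails at k=3 → not this j.
  j=5: alarm false.
  j=6: alarm false.
  j=7: alarm holds, but ¬ok fails at k=3 → not this j.
  j=8: alarm false.
No j in the window works → until fails.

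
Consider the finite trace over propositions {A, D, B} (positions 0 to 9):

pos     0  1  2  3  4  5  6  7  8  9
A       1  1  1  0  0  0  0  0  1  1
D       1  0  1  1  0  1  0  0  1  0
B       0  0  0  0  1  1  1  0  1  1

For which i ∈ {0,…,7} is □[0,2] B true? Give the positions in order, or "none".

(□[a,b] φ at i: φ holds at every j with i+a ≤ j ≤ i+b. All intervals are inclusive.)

Evaluate at each i in [0,7]:
  i=0: ✗ (fails at j=0)
  i=1: ✗ (fails at j=1)
  i=2: ✗ (fails at j=2)
  i=3: ✗ (fails at j=3)
  i=4: ✓ (all of [4,6])
  i=5: ✗ (fails at j=7)
  i=6: ✗ (fails at j=7)
  i=7: ✗ (fails at j=7)

4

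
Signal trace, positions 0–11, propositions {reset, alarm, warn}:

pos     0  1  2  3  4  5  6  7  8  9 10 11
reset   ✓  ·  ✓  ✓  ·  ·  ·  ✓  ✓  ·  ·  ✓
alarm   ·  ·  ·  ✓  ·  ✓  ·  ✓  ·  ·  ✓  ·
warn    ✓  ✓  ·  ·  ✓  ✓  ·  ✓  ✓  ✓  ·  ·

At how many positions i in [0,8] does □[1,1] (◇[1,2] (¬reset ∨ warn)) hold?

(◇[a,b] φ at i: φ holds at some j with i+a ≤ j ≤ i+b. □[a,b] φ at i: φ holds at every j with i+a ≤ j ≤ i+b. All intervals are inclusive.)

Evaluate at each i in [0,8]:
  i=0: ✗ (fails at j=1)
  i=1: ✓ (all of [2,2])
  i=2: ✓ (all of [3,3])
  i=3: ✓ (all of [4,4])
  i=4: ✓ (all of [5,5])
  i=5: ✓ (all of [6,6])
  i=6: ✓ (all of [7,7])
  i=7: ✓ (all of [8,8])
  i=8: ✓ (all of [9,9])
Positions where it holds: {1, 2, 3, 4, 5, 6, 7, 8} → 8.

8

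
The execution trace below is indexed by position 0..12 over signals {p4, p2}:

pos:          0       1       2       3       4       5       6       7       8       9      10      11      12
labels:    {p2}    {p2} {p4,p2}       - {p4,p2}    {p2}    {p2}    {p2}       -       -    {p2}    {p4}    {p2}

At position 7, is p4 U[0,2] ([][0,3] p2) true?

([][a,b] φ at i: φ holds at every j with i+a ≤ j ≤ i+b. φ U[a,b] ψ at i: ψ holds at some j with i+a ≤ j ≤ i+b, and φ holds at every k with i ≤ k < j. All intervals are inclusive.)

Need some j in [7,9] with [][0,3] p2, and p4 at every k in [7,j-1].
  j=7: [][0,3] p2 — fails at 8.
  j=8: [][0,3] p2 — fails at 8.
  j=9: [][0,3] p2 — fails at 9.
No j in the window works → until fails.

False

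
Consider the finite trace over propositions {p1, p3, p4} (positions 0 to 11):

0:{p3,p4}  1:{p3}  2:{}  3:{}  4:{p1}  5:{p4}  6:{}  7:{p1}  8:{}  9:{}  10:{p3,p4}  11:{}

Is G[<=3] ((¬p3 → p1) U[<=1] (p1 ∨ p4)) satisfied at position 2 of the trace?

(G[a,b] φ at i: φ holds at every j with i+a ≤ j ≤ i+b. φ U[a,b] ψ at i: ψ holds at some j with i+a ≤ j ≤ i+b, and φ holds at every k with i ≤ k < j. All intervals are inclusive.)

Check ((¬p3 → p1) U[<=1] (p1 ∨ p4)) at every j in [2,5]:
  j=2: fails
  j=3: fails
  j=4: holds
  j=5: holds
Fails at j=2 → formula fails.

No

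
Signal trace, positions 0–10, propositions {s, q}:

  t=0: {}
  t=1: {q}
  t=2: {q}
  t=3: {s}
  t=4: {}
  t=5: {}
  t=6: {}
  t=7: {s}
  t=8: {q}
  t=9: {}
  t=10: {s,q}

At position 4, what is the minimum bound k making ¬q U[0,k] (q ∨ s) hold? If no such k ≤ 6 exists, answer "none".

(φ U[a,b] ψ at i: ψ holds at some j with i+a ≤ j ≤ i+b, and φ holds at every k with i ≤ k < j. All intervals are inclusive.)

3

Need earliest j ≥ 4 with (q ∨ s), and ¬q at every k in [4,j-1].
  j=4: rhs fails.
  j=5: rhs fails.
  j=6: rhs fails.
  j=7: rhs holds; lhs holds on [4,6]. k = 3.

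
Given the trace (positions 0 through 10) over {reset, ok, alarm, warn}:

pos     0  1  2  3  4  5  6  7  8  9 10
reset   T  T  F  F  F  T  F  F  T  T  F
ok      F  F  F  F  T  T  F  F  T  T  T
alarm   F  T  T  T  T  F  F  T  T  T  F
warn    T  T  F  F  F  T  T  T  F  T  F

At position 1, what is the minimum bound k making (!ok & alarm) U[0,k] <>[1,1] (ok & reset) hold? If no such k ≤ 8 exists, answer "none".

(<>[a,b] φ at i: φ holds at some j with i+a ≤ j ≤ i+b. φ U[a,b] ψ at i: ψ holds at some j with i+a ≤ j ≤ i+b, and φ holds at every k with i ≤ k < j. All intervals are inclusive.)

Need earliest j ≥ 1 with <>[1,1] (ok & reset), and (!ok & alarm) at every k in [1,j-1].
  j=1: rhs fails.
  j=2: rhs fails.
  j=3: rhs fails.
  j=4: rhs holds; lhs holds on [1,3]. k = 3.

3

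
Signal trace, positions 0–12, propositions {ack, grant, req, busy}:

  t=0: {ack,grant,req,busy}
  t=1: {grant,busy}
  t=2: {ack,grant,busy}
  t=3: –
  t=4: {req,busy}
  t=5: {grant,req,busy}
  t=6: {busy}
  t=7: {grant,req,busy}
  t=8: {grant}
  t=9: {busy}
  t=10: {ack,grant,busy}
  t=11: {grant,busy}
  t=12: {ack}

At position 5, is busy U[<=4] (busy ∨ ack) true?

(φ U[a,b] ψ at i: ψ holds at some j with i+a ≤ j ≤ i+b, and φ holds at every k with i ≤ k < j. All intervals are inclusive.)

True

Need some j in [5,9] with (busy ∨ ack), and busy at every k in [5,j-1].
  j=5: (busy ∨ ack) holds; no prefix to check → satisfied.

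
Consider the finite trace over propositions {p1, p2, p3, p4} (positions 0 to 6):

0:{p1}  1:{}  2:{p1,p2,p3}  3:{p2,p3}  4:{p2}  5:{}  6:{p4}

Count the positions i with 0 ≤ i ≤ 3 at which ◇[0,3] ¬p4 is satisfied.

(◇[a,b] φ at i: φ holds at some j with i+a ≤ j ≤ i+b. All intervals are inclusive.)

Evaluate at each i in [0,3]:
  i=0: ✓ (witness j=0)
  i=1: ✓ (witness j=1)
  i=2: ✓ (witness j=2)
  i=3: ✓ (witness j=3)
Positions where it holds: {0, 1, 2, 3} → 4.

4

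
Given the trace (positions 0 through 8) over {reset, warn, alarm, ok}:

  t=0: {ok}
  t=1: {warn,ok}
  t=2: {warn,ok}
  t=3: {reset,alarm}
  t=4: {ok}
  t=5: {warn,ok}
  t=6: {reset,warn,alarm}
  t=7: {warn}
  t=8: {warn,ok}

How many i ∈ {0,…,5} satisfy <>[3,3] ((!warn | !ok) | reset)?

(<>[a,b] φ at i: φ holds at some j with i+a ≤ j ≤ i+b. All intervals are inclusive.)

4

Evaluate at each i in [0,5]:
  i=0: ✓ (witness j=3)
  i=1: ✓ (witness j=4)
  i=2: ✗ (none in [5,5])
  i=3: ✓ (witness j=6)
  i=4: ✓ (witness j=7)
  i=5: ✗ (none in [8,8])
Positions where it holds: {0, 1, 3, 4} → 4.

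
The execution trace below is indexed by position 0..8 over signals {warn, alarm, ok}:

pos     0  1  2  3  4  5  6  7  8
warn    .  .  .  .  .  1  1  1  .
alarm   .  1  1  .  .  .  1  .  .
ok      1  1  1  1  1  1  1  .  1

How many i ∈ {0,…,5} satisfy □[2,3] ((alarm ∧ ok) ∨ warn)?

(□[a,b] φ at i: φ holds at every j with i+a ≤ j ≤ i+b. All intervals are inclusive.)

Evaluate at each i in [0,5]:
  i=0: ✗ (fails at j=3)
  i=1: ✗ (fails at j=3)
  i=2: ✗ (fails at j=4)
  i=3: ✓ (all of [5,6])
  i=4: ✓ (all of [6,7])
  i=5: ✗ (fails at j=8)
Positions where it holds: {3, 4} → 2.

2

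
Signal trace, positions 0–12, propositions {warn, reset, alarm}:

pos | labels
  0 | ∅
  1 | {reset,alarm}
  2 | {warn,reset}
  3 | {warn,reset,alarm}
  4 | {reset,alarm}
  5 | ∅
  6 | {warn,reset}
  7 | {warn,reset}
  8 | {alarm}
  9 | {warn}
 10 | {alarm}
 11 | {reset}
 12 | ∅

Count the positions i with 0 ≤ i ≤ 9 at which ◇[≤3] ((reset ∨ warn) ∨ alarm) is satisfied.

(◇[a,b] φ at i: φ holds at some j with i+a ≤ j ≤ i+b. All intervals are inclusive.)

10

Evaluate at each i in [0,9]:
  i=0: ✓ (witness j=1)
  i=1: ✓ (witness j=1)
  i=2: ✓ (witness j=2)
  i=3: ✓ (witness j=3)
  i=4: ✓ (witness j=4)
  i=5: ✓ (witness j=6)
  i=6: ✓ (witness j=6)
  i=7: ✓ (witness j=7)
  i=8: ✓ (witness j=8)
  i=9: ✓ (witness j=9)
Positions where it holds: {0, 1, 2, 3, 4, 5, 6, 7, 8, 9} → 10.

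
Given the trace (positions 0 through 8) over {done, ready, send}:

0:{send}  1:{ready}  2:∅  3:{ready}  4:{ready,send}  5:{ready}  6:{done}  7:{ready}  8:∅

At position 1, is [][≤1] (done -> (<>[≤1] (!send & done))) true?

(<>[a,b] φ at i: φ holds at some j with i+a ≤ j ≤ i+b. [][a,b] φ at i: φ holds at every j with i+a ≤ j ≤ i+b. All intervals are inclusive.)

True

Check (done -> (<>[≤1] (!send & done))) at every j in [1,2]:
  j=1: antecedent false → ✓
  j=2: antecedent false → ✓
All positions satisfy it → formula holds.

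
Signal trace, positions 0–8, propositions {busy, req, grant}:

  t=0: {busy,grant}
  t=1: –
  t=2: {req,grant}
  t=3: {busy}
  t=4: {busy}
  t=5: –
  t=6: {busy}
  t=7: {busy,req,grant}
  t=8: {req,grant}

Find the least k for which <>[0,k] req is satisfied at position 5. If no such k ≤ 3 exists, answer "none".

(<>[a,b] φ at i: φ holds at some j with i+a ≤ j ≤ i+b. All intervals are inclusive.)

2

Scan j = 5,6,… for req:
  j=5: fails
  j=6: fails
  j=7: holds
First hit at j=7, so smallest k = 7-5 = 2.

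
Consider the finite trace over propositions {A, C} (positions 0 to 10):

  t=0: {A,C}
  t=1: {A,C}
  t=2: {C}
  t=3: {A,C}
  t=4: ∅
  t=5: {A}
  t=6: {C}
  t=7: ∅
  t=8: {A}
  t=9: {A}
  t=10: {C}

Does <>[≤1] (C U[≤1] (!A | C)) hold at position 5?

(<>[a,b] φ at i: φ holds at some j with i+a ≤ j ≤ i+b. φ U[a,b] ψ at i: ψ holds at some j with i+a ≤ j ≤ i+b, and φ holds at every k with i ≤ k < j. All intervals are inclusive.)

True

Check (C U[≤1] (!A | C)) at each j in [5,6]:
  j=5: fails
  j=6: holds
Found at j=6 → formula holds.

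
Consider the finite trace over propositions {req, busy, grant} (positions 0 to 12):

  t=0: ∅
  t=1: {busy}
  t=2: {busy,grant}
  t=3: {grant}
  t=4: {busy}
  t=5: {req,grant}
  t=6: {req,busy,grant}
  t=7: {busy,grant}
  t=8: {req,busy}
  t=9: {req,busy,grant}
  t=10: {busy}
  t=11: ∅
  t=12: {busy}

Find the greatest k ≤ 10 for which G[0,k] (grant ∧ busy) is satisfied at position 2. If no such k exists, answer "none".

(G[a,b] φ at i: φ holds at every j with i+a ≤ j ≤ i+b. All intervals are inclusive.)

0

(grant ∧ busy) must hold from j=2 onward; find where it first fails.
  j=2: holds
  j=3: fails
Holds on [2,2], so largest k = 0.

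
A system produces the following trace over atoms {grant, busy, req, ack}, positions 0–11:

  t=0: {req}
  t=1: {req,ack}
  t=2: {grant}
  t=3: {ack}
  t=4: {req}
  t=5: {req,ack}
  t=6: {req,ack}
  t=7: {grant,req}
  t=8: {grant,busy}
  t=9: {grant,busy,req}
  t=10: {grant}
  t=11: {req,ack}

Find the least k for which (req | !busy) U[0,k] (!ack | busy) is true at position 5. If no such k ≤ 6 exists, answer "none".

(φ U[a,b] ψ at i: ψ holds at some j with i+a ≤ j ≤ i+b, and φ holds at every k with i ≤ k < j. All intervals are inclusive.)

2

Need earliest j ≥ 5 with (!ack | busy), and (req | !busy) at every k in [5,j-1].
  j=5: rhs fails.
  j=6: rhs fails.
  j=7: rhs holds; lhs holds on [5,6]. k = 2.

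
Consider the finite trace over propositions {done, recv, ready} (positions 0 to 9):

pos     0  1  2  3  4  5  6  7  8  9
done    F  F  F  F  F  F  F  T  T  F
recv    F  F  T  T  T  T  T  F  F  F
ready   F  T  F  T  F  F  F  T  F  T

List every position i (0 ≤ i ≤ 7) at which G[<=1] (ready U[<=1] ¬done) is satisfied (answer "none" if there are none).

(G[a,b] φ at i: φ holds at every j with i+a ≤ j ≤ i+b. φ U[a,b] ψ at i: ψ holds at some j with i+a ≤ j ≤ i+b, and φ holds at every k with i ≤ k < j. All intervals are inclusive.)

0, 1, 2, 3, 4, 5

Evaluate at each i in [0,7]:
  i=0: ✓ (all of [0,1])
  i=1: ✓ (all of [1,2])
  i=2: ✓ (all of [2,3])
  i=3: ✓ (all of [3,4])
  i=4: ✓ (all of [4,5])
  i=5: ✓ (all of [5,6])
  i=6: ✗ (fails at j=7)
  i=7: ✗ (fails at j=7)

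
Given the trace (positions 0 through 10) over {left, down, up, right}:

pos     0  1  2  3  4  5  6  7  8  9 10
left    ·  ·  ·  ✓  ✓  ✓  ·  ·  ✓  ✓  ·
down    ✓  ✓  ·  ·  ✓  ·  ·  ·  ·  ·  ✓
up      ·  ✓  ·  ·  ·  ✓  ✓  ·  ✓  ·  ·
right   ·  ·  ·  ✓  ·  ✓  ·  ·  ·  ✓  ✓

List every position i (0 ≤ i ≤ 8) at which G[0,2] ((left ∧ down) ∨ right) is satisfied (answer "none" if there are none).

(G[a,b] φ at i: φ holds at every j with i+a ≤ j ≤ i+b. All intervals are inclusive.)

Evaluate at each i in [0,8]:
  i=0: ✗ (fails at j=0)
  i=1: ✗ (fails at j=1)
  i=2: ✗ (fails at j=2)
  i=3: ✓ (all of [3,5])
  i=4: ✗ (fails at j=6)
  i=5: ✗ (fails at j=6)
  i=6: ✗ (fails at j=6)
  i=7: ✗ (fails at j=7)
  i=8: ✗ (fails at j=8)

3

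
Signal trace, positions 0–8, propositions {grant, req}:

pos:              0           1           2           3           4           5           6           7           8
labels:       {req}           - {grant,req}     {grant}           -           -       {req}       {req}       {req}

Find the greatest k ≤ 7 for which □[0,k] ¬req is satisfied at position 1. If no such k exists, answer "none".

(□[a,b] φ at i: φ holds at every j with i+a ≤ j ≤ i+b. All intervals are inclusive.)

0

¬req must hold from j=1 onward; find where it first fails.
  j=1: holds
  j=2: fails
Holds on [1,1], so largest k = 0.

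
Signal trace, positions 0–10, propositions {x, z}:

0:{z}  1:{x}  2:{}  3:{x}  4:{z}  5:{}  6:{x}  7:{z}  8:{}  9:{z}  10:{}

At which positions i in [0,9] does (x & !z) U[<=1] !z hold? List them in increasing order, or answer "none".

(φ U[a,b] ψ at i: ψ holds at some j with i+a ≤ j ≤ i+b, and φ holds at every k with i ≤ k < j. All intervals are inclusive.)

1, 2, 3, 5, 6, 8

Evaluate at each i in [0,9]:
  i=0: ✗ (lhs fails at k=0 before rhs at j=1)
  i=1: ✓ (rhs at j=1)
  i=2: ✓ (rhs at j=2)
  i=3: ✓ (rhs at j=3)
  i=4: ✗ (lhs fails at k=4 before rhs at j=5)
  i=5: ✓ (rhs at j=5)
  i=6: ✓ (rhs at j=6)
  i=7: ✗ (lhs fails at k=7 before rhs at j=8)
  i=8: ✓ (rhs at j=8)
  i=9: ✗ (lhs fails at k=9 before rhs at j=10)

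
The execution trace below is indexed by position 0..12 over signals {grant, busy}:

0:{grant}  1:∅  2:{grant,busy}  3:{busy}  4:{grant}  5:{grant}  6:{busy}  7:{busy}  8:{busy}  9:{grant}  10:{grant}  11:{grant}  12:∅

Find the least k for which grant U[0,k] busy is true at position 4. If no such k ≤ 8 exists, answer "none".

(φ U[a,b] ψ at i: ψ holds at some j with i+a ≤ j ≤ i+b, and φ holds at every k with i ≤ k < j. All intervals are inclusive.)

2

Need earliest j ≥ 4 with busy, and grant at every k in [4,j-1].
  j=4: rhs fails.
  j=5: rhs fails.
  j=6: rhs holds; lhs holds on [4,5]. k = 2.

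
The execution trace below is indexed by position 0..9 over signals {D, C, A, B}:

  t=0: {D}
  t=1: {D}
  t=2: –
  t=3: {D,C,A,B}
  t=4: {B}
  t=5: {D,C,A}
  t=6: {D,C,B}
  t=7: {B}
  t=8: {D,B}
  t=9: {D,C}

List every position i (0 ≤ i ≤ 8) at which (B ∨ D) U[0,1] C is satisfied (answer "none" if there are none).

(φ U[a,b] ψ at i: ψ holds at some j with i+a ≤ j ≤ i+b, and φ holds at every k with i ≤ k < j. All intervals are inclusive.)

3, 4, 5, 6, 8

Evaluate at each i in [0,8]:
  i=0: ✗ (no rhs in [0,1])
  i=1: ✗ (no rhs in [1,2])
  i=2: ✗ (lhs fails at k=2 before rhs at j=3)
  i=3: ✓ (rhs at j=3)
  i=4: ✓ (rhs at j=5; lhs holds on [4,4])
  i=5: ✓ (rhs at j=5)
  i=6: ✓ (rhs at j=6)
  i=7: ✗ (no rhs in [7,8])
  i=8: ✓ (rhs at j=9; lhs holds on [8,8])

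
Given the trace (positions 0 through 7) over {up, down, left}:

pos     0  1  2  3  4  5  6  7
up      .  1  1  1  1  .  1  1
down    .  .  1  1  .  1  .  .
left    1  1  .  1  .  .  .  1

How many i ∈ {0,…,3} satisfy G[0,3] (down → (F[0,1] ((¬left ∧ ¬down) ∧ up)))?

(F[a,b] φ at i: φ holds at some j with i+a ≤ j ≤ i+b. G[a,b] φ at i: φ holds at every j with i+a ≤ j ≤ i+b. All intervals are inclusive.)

Evaluate at each i in [0,3]:
  i=0: ✗ (fails at j=2)
  i=1: ✗ (fails at j=2)
  i=2: ✗ (fails at j=2)
  i=3: ✓ (all of [3,6])
Positions where it holds: {3} → 1.

1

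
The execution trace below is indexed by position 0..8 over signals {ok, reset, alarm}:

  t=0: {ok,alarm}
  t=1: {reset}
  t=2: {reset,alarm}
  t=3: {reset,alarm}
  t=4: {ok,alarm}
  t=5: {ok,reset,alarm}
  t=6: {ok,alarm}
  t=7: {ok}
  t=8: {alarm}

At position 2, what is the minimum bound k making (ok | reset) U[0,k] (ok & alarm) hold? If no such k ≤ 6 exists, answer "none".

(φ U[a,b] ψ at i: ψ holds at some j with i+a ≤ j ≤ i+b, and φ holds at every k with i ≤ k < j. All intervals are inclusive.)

2

Need earliest j ≥ 2 with (ok & alarm), and (ok | reset) at every k in [2,j-1].
  j=2: rhs fails.
  j=3: rhs fails.
  j=4: rhs holds; lhs holds on [2,3]. k = 2.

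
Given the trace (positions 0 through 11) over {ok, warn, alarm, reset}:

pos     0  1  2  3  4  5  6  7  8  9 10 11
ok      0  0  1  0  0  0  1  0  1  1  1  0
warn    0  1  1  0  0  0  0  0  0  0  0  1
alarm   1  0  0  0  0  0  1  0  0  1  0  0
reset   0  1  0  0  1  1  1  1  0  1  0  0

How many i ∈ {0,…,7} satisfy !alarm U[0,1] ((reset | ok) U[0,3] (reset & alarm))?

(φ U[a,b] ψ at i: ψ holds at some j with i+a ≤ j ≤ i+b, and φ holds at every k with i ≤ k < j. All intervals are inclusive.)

5

Evaluate at each i in [0,7]:
  i=0: ✗ (no rhs in [0,1])
  i=1: ✗ (no rhs in [1,2])
  i=2: ✗ (no rhs in [2,3])
  i=3: ✓ (rhs at j=4; lhs holds on [3,3])
  i=4: ✓ (rhs at j=4)
  i=5: ✓ (rhs at j=5)
  i=6: ✓ (rhs at j=6)
  i=7: ✓ (rhs at j=7)
Positions where it holds: {3, 4, 5, 6, 7} → 5.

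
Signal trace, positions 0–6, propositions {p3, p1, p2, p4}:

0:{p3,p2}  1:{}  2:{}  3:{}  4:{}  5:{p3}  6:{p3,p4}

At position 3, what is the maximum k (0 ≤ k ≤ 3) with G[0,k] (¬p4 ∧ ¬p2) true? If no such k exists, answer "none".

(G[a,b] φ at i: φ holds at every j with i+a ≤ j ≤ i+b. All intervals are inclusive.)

2

(¬p4 ∧ ¬p2) must hold from j=3 onward; find where it first fails.
  j=3: holds
  j=4: holds
  j=5: holds
  j=6: fails
Holds on [3,5], so largest k = 2.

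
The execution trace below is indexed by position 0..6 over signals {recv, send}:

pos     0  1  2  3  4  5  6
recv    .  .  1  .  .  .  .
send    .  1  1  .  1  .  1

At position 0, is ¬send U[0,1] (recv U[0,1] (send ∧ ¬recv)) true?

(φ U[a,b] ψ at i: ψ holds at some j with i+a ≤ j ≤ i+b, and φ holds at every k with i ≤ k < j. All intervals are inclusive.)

Need some j in [0,1] with (recv U[0,1] (send ∧ ¬recv)), and ¬send at every k in [0,j-1].
  j=0: (recv U[0,1] (send ∧ ¬recv)) — fails.
  j=1: (recv U[0,1] (send ∧ ¬recv)) holds; ¬send holds at every k in [0,0] → satisfied.

Yes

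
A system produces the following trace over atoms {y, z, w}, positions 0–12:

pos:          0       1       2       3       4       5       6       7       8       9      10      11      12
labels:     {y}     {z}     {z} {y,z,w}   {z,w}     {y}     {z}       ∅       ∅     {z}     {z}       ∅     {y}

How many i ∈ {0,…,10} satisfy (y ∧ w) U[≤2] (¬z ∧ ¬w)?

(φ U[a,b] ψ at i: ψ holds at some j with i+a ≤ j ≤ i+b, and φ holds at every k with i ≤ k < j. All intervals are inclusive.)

Evaluate at each i in [0,10]:
  i=0: ✓ (rhs at j=0)
  i=1: ✗ (no rhs in [1,3])
  i=2: ✗ (no rhs in [2,4])
  i=3: ✗ (lhs fails at k=4 before rhs at j=5)
  i=4: ✗ (lhs fails at k=4 before rhs at j=5)
  i=5: ✓ (rhs at j=5)
  i=6: ✗ (lhs fails at k=6 before rhs at j=7)
  i=7: ✓ (rhs at j=7)
  i=8: ✓ (rhs at j=8)
  i=9: ✗ (lhs fails at k=9 before rhs at j=11)
  i=10: ✗ (lhs fails at k=10 before rhs at j=11)
Positions where it holds: {0, 5, 7, 8} → 4.

4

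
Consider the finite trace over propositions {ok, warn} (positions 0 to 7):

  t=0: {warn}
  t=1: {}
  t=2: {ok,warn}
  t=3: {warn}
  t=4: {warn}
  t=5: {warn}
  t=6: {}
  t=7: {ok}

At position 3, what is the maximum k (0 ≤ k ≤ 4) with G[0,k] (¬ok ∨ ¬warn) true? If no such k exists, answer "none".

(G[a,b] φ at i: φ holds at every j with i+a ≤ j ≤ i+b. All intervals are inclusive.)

(¬ok ∨ ¬warn) must hold from j=3 onward; find where it first fails.
  j=3: holds
  j=4: holds
  j=5: holds
  j=6: holds
  j=7: holds
Holds through j=7; largest k = 4.

4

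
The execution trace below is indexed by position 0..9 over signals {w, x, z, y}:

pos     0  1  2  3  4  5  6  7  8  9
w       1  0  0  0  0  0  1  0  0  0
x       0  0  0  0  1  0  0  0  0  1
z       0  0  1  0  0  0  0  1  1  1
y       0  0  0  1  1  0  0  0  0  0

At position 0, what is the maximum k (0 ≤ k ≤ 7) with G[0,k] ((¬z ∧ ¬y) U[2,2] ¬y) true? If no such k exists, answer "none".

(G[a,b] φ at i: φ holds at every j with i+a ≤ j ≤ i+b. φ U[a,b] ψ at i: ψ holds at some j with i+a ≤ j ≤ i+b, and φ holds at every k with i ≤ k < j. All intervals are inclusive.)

0

((¬z ∧ ¬y) U[2,2] ¬y) must hold from j=0 onward; find where it first fails.
  j=0: holds
  j=1: fails
Holds on [0,0], so largest k = 0.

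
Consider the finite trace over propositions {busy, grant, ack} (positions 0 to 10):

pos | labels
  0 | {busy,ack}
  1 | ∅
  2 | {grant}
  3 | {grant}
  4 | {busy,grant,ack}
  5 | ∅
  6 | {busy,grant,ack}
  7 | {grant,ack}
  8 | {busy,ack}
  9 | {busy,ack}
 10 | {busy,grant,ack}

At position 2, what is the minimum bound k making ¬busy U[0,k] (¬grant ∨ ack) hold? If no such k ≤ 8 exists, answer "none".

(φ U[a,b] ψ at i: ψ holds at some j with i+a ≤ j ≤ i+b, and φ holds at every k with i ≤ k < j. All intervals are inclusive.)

2

Need earliest j ≥ 2 with (¬grant ∨ ack), and ¬busy at every k in [2,j-1].
  j=2: rhs fails.
  j=3: rhs fails.
  j=4: rhs holds; lhs holds on [2,3]. k = 2.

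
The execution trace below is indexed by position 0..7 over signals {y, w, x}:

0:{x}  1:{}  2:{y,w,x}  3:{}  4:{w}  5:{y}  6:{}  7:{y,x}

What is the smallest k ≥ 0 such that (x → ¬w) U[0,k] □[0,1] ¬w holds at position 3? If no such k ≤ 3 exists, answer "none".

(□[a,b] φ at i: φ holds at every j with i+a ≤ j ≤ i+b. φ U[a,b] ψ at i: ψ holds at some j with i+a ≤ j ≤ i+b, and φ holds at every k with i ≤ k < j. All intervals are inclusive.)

Need earliest j ≥ 3 with □[0,1] ¬w, and (x → ¬w) at every k in [3,j-1].
  j=3: rhs fails.
  j=4: rhs fails.
  j=5: rhs holds; lhs holds on [3,4]. k = 2.

2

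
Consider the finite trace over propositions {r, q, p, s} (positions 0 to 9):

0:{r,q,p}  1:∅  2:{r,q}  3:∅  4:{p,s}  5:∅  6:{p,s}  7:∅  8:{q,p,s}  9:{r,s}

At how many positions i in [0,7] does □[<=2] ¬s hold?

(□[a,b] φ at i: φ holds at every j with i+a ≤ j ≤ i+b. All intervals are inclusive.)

2

Evaluate at each i in [0,7]:
  i=0: ✓ (all of [0,2])
  i=1: ✓ (all of [1,3])
  i=2: ✗ (fails at j=4)
  i=3: ✗ (fails at j=4)
  i=4: ✗ (fails at j=4)
  i=5: ✗ (fails at j=6)
  i=6: ✗ (fails at j=6)
  i=7: ✗ (fails at j=8)
Positions where it holds: {0, 1} → 2.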